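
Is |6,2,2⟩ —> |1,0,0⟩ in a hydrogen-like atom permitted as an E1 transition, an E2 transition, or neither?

Δl = 0 − 2 = -2; l_i + l_f = 2.
Δm_l = -2.
E1 (Δl = ±1, |Δm_l| ≤ 1): not satisfied.
E2 (Δl = 0,±2, l_i+l_f ≥ 2, |Δm_l| ≤ 2): satisfied.

E2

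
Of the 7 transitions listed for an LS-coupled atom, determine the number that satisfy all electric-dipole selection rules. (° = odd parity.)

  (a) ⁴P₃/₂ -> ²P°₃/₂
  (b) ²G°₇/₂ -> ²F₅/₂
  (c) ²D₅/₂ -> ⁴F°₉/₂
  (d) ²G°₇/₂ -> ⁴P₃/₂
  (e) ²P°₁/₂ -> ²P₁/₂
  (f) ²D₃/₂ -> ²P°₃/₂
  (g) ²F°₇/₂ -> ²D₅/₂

4

(a) forbidden (ΔS fails)
(b) allowed
(c) forbidden (ΔS, ΔJ fail)
(d) forbidden (ΔS, ΔL, ΔJ fail)
(e) allowed
(f) allowed
(g) allowed
Total allowed: 4 of 7.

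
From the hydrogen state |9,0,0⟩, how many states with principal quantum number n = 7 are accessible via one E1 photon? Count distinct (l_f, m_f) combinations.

3

E1 requires Δl = ±1, so l_f ∈ {-1, 1}; with 0 ≤ l_f ≤ n_f−1 = 6, the allowed l_f values are {1}.
For l_f = 1: m_f ∈ {m_i−1, m_i, m_i+1} ∩ [−1, 1] = {-1, 0, 1} → 3 states.
Total: 3.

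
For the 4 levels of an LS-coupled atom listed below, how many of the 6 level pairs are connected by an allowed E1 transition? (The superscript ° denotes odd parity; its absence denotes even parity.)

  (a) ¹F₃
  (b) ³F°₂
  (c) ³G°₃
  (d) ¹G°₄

1

(a)–(b): forbidden (ΔS).
(a)–(c): forbidden (ΔS).
(a)–(d): allowed.
(b)–(c): forbidden (parity).
(b)–(d): forbidden (parity, ΔS, ΔJ).
(c)–(d): forbidden (parity, ΔS).
Allowed pairs: 1 of 6.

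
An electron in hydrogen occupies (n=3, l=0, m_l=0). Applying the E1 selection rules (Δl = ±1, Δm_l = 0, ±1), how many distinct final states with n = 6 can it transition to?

E1 requires Δl = ±1, so l_f ∈ {-1, 1}; with 0 ≤ l_f ≤ n_f−1 = 5, the allowed l_f values are {1}.
For l_f = 1: m_f ∈ {m_i−1, m_i, m_i+1} ∩ [−1, 1] = {-1, 0, 1} → 3 states.
Total: 3.

3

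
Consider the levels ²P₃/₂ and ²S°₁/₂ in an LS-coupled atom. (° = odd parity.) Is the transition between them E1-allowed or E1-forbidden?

Reading off the term symbols: S 1/2→1/2, L 1→0, J 3/2→1/2, parity even→odd.
Parity must change: even → odd — passes.
ΔS = 0: S: 1/2 → 1/2 — passes.
ΔL = 0, ±1 (not L=0↔0): L: 1 → 0, ΔL = -1 — passes.
ΔJ = 0, ±1 (not J=0↔0): J: 3/2 → 1/2, ΔJ = -1 — passes.
All four E1 rules are satisfied.

allowed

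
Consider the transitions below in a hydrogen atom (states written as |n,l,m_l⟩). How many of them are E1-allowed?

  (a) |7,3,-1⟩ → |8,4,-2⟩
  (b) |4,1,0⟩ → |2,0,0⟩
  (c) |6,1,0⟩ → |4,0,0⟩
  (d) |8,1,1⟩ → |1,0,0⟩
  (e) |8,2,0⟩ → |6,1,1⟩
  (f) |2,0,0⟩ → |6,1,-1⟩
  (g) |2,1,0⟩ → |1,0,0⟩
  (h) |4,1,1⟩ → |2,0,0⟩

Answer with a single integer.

8

(a) allowed
(b) allowed
(c) allowed
(d) allowed
(e) allowed
(f) allowed
(g) allowed
(h) allowed
Total allowed: 8 of 8.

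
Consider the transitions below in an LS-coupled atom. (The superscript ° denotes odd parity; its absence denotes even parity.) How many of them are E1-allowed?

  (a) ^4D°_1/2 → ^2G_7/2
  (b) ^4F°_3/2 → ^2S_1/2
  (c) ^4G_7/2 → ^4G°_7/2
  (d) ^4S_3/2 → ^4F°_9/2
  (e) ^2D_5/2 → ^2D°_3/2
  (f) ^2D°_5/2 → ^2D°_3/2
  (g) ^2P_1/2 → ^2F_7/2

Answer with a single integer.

2

(a) forbidden (ΔS, ΔL, ΔJ fail)
(b) forbidden (ΔS, ΔL fail)
(c) allowed
(d) forbidden (ΔL, ΔJ fail)
(e) allowed
(f) forbidden (parity fails)
(g) forbidden (parity, ΔL, ΔJ fail)
Total allowed: 2 of 7.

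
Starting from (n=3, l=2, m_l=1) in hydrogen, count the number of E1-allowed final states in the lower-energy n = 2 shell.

2

E1 requires Δl = ±1, so l_f ∈ {1, 3}; with 0 ≤ l_f ≤ n_f−1 = 1, the allowed l_f values are {1}.
For l_f = 1: m_f ∈ {m_i−1, m_i, m_i+1} ∩ [−1, 1] = {0, 1} → 2 states.
Total: 2.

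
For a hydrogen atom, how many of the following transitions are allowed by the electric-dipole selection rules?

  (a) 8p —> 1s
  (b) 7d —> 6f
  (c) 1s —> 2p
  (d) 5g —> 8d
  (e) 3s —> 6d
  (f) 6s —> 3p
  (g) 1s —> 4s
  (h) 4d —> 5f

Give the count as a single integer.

5

(a) allowed
(b) allowed
(c) allowed
(d) forbidden — Δl = -2 (E1 requires Δl = ±1)
(e) forbidden — Δl = +2 (E1 requires Δl = ±1)
(f) allowed
(g) forbidden — Δl = +0 (E1 requires Δl = ±1)
(h) allowed
Total allowed: 5 of 8.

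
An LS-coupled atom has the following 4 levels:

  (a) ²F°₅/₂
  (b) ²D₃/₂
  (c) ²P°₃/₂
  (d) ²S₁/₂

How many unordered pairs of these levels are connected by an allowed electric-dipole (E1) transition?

3

(a)–(b): allowed.
(a)–(c): forbidden (parity, ΔL).
(a)–(d): forbidden (ΔL, ΔJ).
(b)–(c): allowed.
(b)–(d): forbidden (parity, ΔL).
(c)–(d): allowed.
Allowed pairs: 3 of 6.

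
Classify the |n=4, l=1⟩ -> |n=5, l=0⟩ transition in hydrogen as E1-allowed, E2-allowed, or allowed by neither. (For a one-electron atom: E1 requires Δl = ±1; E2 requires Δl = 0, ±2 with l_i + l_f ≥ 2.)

E1

Δl = 0 − 1 = -1; l_i + l_f = 1.
E1 (Δl = ±1): satisfied.
E2 (Δl = 0,±2, l_i+l_f ≥ 2): not satisfied.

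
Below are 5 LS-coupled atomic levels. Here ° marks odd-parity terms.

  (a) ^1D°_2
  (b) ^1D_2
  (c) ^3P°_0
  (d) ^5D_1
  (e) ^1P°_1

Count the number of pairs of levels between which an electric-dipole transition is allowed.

(a)–(b): allowed.
(a)–(c): forbidden (parity, ΔS, ΔJ).
(a)–(d): forbidden (ΔS).
(a)–(e): forbidden (parity).
(b)–(c): forbidden (ΔS, ΔJ).
(b)–(d): forbidden (parity, ΔS).
(b)–(e): allowed.
(c)–(d): forbidden (ΔS).
(c)–(e): forbidden (parity, ΔS).
(d)–(e): forbidden (ΔS).
Allowed pairs: 2 of 10.

2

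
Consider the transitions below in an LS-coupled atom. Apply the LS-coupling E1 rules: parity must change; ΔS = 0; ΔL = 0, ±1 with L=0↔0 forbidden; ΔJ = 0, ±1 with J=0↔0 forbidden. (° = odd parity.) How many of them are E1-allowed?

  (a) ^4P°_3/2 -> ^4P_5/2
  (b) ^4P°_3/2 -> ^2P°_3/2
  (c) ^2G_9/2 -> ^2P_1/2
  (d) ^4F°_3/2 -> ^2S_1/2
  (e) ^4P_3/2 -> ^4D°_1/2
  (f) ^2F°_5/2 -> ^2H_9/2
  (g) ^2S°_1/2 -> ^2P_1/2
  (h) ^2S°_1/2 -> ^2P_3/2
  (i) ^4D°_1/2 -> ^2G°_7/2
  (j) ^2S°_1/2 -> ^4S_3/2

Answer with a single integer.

4

(a) allowed
(b) forbidden (parity, ΔS fail)
(c) forbidden (parity, ΔL, ΔJ fail)
(d) forbidden (ΔS, ΔL fail)
(e) allowed
(f) forbidden (ΔL, ΔJ fail)
(g) allowed
(h) allowed
(i) forbidden (parity, ΔS, ΔL, ΔJ fail)
(j) forbidden (ΔS, ΔL fail)
Total allowed: 4 of 10.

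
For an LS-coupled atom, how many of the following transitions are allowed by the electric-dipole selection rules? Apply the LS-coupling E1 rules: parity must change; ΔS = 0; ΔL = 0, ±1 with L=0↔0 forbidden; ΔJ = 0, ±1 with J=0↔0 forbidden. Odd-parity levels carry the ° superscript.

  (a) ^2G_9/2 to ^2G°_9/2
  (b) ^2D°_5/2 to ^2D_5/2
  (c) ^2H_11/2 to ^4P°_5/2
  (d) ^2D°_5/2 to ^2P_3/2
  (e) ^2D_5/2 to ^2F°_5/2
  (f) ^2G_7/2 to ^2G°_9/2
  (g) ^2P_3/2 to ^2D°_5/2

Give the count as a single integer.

(a) allowed
(b) allowed
(c) forbidden (ΔS, ΔL, ΔJ fail)
(d) allowed
(e) allowed
(f) allowed
(g) allowed
Total allowed: 6 of 7.

6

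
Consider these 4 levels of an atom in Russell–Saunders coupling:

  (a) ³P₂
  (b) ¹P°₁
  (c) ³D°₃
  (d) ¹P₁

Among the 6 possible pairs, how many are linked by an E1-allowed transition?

2

(a)–(b): forbidden (ΔS).
(a)–(c): allowed.
(a)–(d): forbidden (parity, ΔS).
(b)–(c): forbidden (parity, ΔS, ΔJ).
(b)–(d): allowed.
(c)–(d): forbidden (ΔS, ΔJ).
Allowed pairs: 2 of 6.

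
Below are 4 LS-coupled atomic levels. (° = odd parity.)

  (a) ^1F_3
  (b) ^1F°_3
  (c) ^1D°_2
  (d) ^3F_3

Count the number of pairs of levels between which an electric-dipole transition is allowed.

2

(a)–(b): allowed.
(a)–(c): allowed.
(a)–(d): forbidden (parity, ΔS).
(b)–(c): forbidden (parity).
(b)–(d): forbidden (ΔS).
(c)–(d): forbidden (ΔS).
Allowed pairs: 2 of 6.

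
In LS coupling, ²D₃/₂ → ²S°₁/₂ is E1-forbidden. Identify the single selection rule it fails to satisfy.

the ΔL = 0, ±1 rule

Initial level: S=1/2, L=2, J=3/2, parity even. Final level: S=1/2, L=0, J=1/2, parity odd.
ΔS = 0: S: 1/2 → 1/2 — satisfied.
ΔJ = 0, ±1 (not J=0↔0): J: 3/2 → 1/2, ΔJ = -1 — satisfied.
Parity must change: even → odd — satisfied.
ΔL = 0, ±1 (not L=0↔0): L: 2 → 0, ΔL = -2 — violated.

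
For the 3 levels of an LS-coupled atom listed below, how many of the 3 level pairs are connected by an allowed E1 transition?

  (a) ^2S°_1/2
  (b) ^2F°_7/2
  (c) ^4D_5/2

(a)–(b): forbidden (parity, ΔL, ΔJ).
(a)–(c): forbidden (ΔS, ΔL, ΔJ).
(b)–(c): forbidden (ΔS).
Allowed pairs: 0 of 3.

0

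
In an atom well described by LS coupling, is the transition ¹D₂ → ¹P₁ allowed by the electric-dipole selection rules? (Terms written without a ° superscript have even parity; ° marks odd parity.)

Initial level: S=0, L=2, J=2, parity even. Final level: S=0, L=1, J=1, parity even.
Parity must change: even → even — violated.
ΔS = 0: S: 0 → 0 — satisfied.
ΔL = 0, ±1 (not L=0↔0): L: 2 → 1, ΔL = -1 — satisfied.
ΔJ = 0, ±1 (not J=0↔0): J: 2 → 1, ΔJ = -1 — satisfied.
Rule(s) violated: parity.

forbidden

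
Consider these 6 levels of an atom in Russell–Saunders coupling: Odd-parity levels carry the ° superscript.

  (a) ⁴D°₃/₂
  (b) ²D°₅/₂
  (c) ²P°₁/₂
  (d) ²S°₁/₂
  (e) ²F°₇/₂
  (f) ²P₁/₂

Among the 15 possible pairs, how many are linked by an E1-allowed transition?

2

(a)–(b): forbidden (parity, ΔS).
(a)–(c): forbidden (parity, ΔS).
(a)–(d): forbidden (parity, ΔS, ΔL).
(a)–(e): forbidden (parity, ΔS, ΔJ).
(a)–(f): forbidden (ΔS).
(b)–(c): forbidden (parity, ΔJ).
(b)–(d): forbidden (parity, ΔL, ΔJ).
(b)–(e): forbidden (parity).
(b)–(f): forbidden (ΔJ).
(c)–(d): forbidden (parity).
(c)–(e): forbidden (parity, ΔL, ΔJ).
(c)–(f): allowed.
(d)–(e): forbidden (parity, ΔL, ΔJ).
(d)–(f): allowed.
(e)–(f): forbidden (ΔL, ΔJ).
Allowed pairs: 2 of 15.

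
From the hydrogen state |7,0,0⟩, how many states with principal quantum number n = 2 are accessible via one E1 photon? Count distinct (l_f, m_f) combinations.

E1 requires Δl = ±1, so l_f ∈ {-1, 1}; with 0 ≤ l_f ≤ n_f−1 = 1, the allowed l_f values are {1}.
For l_f = 1: m_f ∈ {m_i−1, m_i, m_i+1} ∩ [−1, 1] = {-1, 0, 1} → 3 states.
Total: 3.

3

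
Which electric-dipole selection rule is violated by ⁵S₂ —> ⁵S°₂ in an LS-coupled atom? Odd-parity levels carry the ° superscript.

Initial level: S=2, L=0, J=2, parity even. Final level: S=2, L=0, J=2, parity odd.
Parity must change: even → odd — satisfied.
ΔS = 0: S: 2 → 2 — satisfied.
ΔL = 0, ±1 (not L=0↔0): L: 0 → 0, ΔL = +0 — violated.
ΔJ = 0, ±1 (not J=0↔0): J: 2 → 2, ΔJ = +0 — satisfied.

the L=0 ↔ L=0 exclusion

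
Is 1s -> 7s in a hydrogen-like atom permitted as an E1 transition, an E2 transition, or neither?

Δl = 0 − 0 = +0; l_i + l_f = 0.
E1 (Δl = ±1): not satisfied.
E2 (Δl = 0,±2, l_i+l_f ≥ 2): not satisfied.

neither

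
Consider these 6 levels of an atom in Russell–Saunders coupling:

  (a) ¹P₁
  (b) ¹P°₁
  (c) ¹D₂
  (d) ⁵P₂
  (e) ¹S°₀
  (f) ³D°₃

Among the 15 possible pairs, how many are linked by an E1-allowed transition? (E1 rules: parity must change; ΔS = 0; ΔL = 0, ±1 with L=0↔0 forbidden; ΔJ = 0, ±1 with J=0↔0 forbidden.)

3

(a)–(b): allowed.
(a)–(c): forbidden (parity).
(a)–(d): forbidden (parity, ΔS).
(a)–(e): allowed.
(a)–(f): forbidden (ΔS, ΔJ).
(b)–(c): allowed.
(b)–(d): forbidden (ΔS).
(b)–(e): forbidden (parity).
(b)–(f): forbidden (parity, ΔS, ΔJ).
(c)–(d): forbidden (parity, ΔS).
(c)–(e): forbidden (ΔL, ΔJ).
(c)–(f): forbidden (ΔS).
(d)–(e): forbidden (ΔS, ΔJ).
(d)–(f): forbidden (ΔS).
(e)–(f): forbidden (parity, ΔS, ΔL, ΔJ).
Allowed pairs: 3 of 15.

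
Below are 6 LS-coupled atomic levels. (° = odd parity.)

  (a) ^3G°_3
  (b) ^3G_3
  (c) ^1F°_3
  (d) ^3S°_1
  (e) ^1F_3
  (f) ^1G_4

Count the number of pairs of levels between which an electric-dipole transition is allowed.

3

(a)–(b): allowed.
(a)–(c): forbidden (parity, ΔS).
(a)–(d): forbidden (parity, ΔL, ΔJ).
(a)–(e): forbidden (ΔS).
(a)–(f): forbidden (ΔS).
(b)–(c): forbidden (ΔS).
(b)–(d): forbidden (ΔL, ΔJ).
(b)–(e): forbidden (parity, ΔS).
(b)–(f): forbidden (parity, ΔS).
(c)–(d): forbidden (parity, ΔS, ΔL, ΔJ).
(c)–(e): allowed.
(c)–(f): allowed.
(d)–(e): forbidden (ΔS, ΔL, ΔJ).
(d)–(f): forbidden (ΔS, ΔL, ΔJ).
(e)–(f): forbidden (parity).
Allowed pairs: 3 of 15.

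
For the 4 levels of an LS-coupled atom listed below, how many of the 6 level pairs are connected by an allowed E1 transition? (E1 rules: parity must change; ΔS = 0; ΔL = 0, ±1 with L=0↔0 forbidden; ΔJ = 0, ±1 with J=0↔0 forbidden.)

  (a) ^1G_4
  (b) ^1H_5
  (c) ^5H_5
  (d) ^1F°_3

1

(a)–(b): forbidden (parity).
(a)–(c): forbidden (parity, ΔS).
(a)–(d): allowed.
(b)–(c): forbidden (parity, ΔS).
(b)–(d): forbidden (ΔL, ΔJ).
(c)–(d): forbidden (ΔS, ΔL, ΔJ).
Allowed pairs: 1 of 6.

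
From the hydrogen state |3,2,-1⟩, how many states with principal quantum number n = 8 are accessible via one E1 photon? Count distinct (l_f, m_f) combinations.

5

E1 requires Δl = ±1, so l_f ∈ {1, 3}; with 0 ≤ l_f ≤ n_f−1 = 7, the allowed l_f values are {1, 3}.
For l_f = 1: m_f ∈ {m_i−1, m_i, m_i+1} ∩ [−1, 1] = {-1, 0} → 2 states.
For l_f = 3: m_f ∈ {m_i−1, m_i, m_i+1} ∩ [−3, 3] = {-2, -1, 0} → 3 states.
Total: 5.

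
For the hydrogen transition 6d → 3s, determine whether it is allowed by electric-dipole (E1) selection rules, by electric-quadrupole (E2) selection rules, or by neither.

E2

Δl = 0 − 2 = -2; l_i + l_f = 2.
E1 (Δl = ±1): not satisfied.
E2 (Δl = 0,±2, l_i+l_f ≥ 2): satisfied.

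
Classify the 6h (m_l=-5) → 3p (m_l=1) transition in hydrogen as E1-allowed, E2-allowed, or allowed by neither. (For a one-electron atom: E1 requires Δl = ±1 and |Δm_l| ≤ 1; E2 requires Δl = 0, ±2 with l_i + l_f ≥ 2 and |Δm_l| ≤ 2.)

neither

Δl = 1 − 5 = -4; l_i + l_f = 6.
Δm_l = +6.
E1 (Δl = ±1, |Δm_l| ≤ 1): not satisfied.
E2 (Δl = 0,±2, l_i+l_f ≥ 2, |Δm_l| ≤ 2): not satisfied.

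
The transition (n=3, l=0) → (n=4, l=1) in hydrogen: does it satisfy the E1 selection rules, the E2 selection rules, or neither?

Δl = 1 − 0 = +1; l_i + l_f = 1.
E1 (Δl = ±1): satisfied.
E2 (Δl = 0,±2, l_i+l_f ≥ 2): not satisfied.

E1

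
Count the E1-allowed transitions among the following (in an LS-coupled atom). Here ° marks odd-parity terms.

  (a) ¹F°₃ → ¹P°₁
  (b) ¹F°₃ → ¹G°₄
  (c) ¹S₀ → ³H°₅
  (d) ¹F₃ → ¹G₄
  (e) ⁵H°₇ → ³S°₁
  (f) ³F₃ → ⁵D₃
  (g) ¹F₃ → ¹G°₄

1

(a) forbidden (parity, ΔL, ΔJ fail)
(b) forbidden (parity fails)
(c) forbidden (ΔS, ΔL, ΔJ fail)
(d) forbidden (parity fails)
(e) forbidden (parity, ΔS, ΔL, ΔJ fail)
(f) forbidden (parity, ΔS fail)
(g) allowed
Total allowed: 1 of 7.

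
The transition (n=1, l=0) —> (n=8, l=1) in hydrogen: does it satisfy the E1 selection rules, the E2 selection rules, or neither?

Δl = 1 − 0 = +1; l_i + l_f = 1.
E1 (Δl = ±1): satisfied.
E2 (Δl = 0,±2, l_i+l_f ≥ 2): not satisfied.

E1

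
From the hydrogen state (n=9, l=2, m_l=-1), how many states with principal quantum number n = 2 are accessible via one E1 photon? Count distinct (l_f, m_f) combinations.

E1 requires Δl = ±1, so l_f ∈ {1, 3}; with 0 ≤ l_f ≤ n_f−1 = 1, the allowed l_f values are {1}.
For l_f = 1: m_f ∈ {m_i−1, m_i, m_i+1} ∩ [−1, 1] = {-1, 0} → 2 states.
Total: 2.

2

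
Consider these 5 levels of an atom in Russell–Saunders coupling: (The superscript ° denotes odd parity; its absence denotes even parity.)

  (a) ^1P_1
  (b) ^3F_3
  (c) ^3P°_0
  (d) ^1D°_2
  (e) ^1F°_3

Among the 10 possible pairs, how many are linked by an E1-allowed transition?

1

(a)–(b): forbidden (parity, ΔS, ΔL, ΔJ).
(a)–(c): forbidden (ΔS).
(a)–(d): allowed.
(a)–(e): forbidden (ΔL, ΔJ).
(b)–(c): forbidden (ΔL, ΔJ).
(b)–(d): forbidden (ΔS).
(b)–(e): forbidden (ΔS).
(c)–(d): forbidden (parity, ΔS, ΔJ).
(c)–(e): forbidden (parity, ΔS, ΔL, ΔJ).
(d)–(e): forbidden (parity).
Allowed pairs: 1 of 10.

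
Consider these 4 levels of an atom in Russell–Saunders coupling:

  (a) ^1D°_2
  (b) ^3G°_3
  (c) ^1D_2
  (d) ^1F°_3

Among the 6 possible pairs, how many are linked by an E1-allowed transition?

(a)–(b): forbidden (parity, ΔS, ΔL).
(a)–(c): allowed.
(a)–(d): forbidden (parity).
(b)–(c): forbidden (ΔS, ΔL).
(b)–(d): forbidden (parity, ΔS).
(c)–(d): allowed.
Allowed pairs: 2 of 6.

2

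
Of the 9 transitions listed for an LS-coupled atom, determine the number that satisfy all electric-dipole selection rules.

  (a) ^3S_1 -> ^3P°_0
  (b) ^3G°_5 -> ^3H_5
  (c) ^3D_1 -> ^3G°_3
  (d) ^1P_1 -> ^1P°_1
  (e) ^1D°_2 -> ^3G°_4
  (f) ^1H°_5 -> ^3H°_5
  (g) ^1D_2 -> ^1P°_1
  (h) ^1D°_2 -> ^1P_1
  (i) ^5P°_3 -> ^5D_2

6

(a) allowed
(b) allowed
(c) forbidden (ΔL, ΔJ fail)
(d) allowed
(e) forbidden (parity, ΔS, ΔL, ΔJ fail)
(f) forbidden (parity, ΔS fail)
(g) allowed
(h) allowed
(i) allowed
Total allowed: 6 of 9.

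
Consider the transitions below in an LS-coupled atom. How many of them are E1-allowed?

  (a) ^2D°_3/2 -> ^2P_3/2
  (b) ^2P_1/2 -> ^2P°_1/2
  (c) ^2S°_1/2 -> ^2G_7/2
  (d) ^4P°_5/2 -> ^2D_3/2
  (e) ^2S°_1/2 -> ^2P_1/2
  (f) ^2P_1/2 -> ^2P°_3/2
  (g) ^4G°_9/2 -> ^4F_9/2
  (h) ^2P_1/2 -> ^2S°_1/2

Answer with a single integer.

(a) allowed
(b) allowed
(c) forbidden (ΔL, ΔJ fail)
(d) forbidden (ΔS fails)
(e) allowed
(f) allowed
(g) allowed
(h) allowed
Total allowed: 6 of 8.

6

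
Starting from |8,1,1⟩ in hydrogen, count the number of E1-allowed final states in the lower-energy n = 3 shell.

E1 requires Δl = ±1, so l_f ∈ {0, 2}; with 0 ≤ l_f ≤ n_f−1 = 2, the allowed l_f values are {0, 2}.
For l_f = 0: m_f ∈ {m_i−1, m_i, m_i+1} ∩ [−0, 0] = {0} → 1 state.
For l_f = 2: m_f ∈ {m_i−1, m_i, m_i+1} ∩ [−2, 2] = {0, 1, 2} → 3 states.
Total: 4.

4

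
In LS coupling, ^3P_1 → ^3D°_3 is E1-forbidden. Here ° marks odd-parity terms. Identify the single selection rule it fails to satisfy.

the ΔJ = 0, ±1 rule

Initial level: S=1, L=1, J=1, parity even. Final level: S=1, L=2, J=3, parity odd.
Parity must change: even → odd — passes.
ΔJ = 0, ±1 (not J=0↔0): J: 1 → 3, ΔJ = +2 — fails.
ΔL = 0, ±1 (not L=0↔0): L: 1 → 2, ΔL = +1 — passes.
ΔS = 0: S: 1 → 1 — passes.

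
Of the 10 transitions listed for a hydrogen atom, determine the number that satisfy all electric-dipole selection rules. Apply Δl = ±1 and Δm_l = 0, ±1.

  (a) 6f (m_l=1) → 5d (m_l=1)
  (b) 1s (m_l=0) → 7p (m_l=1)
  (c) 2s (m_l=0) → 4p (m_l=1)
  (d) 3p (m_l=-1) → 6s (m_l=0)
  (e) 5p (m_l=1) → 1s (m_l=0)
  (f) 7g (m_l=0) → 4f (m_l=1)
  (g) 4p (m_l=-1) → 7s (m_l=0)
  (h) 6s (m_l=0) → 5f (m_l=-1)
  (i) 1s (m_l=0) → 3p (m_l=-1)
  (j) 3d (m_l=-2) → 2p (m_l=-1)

9

(a) allowed
(b) allowed
(c) allowed
(d) allowed
(e) allowed
(f) allowed
(g) allowed
(h) forbidden — Δl = +3 (E1 requires Δl = ±1)
(i) allowed
(j) allowed
Total allowed: 9 of 10.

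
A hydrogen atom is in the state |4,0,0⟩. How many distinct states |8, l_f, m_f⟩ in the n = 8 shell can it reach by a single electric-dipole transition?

E1 requires Δl = ±1, so l_f ∈ {-1, 1}; with 0 ≤ l_f ≤ n_f−1 = 7, the allowed l_f values are {1}.
For l_f = 1: m_f ∈ {m_i−1, m_i, m_i+1} ∩ [−1, 1] = {-1, 0, 1} → 3 states.
Total: 3.

3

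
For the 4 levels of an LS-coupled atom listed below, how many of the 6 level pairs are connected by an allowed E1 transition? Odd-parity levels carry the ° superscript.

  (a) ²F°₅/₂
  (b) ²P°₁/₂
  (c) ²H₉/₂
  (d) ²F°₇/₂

(a)–(b): forbidden (parity, ΔL, ΔJ).
(a)–(c): forbidden (ΔL, ΔJ).
(a)–(d): forbidden (parity).
(b)–(c): forbidden (ΔL, ΔJ).
(b)–(d): forbidden (parity, ΔL, ΔJ).
(c)–(d): forbidden (ΔL).
Allowed pairs: 0 of 6.

0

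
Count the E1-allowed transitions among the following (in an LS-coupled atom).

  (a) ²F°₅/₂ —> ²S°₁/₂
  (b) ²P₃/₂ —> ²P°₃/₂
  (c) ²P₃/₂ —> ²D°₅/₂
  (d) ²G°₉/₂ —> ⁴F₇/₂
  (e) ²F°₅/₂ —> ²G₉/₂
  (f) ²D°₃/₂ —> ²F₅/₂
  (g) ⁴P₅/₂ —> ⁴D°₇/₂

(a) forbidden (parity, ΔL, ΔJ fail)
(b) allowed
(c) allowed
(d) forbidden (ΔS fails)
(e) forbidden (ΔJ fails)
(f) allowed
(g) allowed
Total allowed: 4 of 7.

4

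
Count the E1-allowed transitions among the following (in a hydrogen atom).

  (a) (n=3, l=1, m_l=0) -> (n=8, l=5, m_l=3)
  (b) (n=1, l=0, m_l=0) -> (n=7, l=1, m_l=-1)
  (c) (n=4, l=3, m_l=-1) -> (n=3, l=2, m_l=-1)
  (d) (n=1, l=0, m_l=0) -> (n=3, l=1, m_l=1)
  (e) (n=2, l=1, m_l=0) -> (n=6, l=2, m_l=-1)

(a) forbidden — Δl = +4 (E1 requires Δl = ±1); Δm_l = +3 (E1 requires Δm_l = 0, ±1)
(b) allowed
(c) allowed
(d) allowed
(e) allowed
Total allowed: 4 of 5.

4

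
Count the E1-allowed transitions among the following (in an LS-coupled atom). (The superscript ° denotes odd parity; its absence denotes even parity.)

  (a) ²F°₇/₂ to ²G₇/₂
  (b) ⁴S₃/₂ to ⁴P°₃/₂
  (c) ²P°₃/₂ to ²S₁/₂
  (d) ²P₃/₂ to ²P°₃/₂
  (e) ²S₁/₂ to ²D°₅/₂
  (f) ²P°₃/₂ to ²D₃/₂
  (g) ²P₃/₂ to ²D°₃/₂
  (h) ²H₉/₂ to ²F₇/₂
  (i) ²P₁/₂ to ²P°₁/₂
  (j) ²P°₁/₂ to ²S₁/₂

8

(a) allowed
(b) allowed
(c) allowed
(d) allowed
(e) forbidden (ΔL, ΔJ fail)
(f) allowed
(g) allowed
(h) forbidden (parity, ΔL fail)
(i) allowed
(j) allowed
Total allowed: 8 of 10.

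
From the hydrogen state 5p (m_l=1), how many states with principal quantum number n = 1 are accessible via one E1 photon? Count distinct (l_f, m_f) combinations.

1

E1 requires Δl = ±1, so l_f ∈ {0, 2}; with 0 ≤ l_f ≤ n_f−1 = 0, the allowed l_f values are {0}.
For l_f = 0: m_f ∈ {m_i−1, m_i, m_i+1} ∩ [−0, 0] = {0} → 1 state.
Total: 1.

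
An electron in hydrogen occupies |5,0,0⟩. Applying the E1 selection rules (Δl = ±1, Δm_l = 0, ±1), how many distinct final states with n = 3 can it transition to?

3

E1 requires Δl = ±1, so l_f ∈ {-1, 1}; with 0 ≤ l_f ≤ n_f−1 = 2, the allowed l_f values are {1}.
For l_f = 1: m_f ∈ {m_i−1, m_i, m_i+1} ∩ [−1, 1] = {-1, 0, 1} → 3 states.
Total: 3.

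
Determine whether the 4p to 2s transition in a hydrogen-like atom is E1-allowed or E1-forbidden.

allowed

Initial l = 1, final l = 0, so Δl = -1. E1 requires Δl = ±1: satisfied.
All E1 selection rules are satisfied.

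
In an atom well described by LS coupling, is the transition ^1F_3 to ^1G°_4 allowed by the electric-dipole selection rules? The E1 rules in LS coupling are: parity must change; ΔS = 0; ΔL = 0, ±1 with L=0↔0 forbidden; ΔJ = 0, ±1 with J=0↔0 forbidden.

Initial level: S=0, L=3, J=3, parity even. Final level: S=0, L=4, J=4, parity odd.
Parity must change: even → odd — ok.
ΔS = 0: S: 0 → 0 — ok.
ΔL = 0, ±1 (not L=0↔0): L: 3 → 4, ΔL = +1 — ok.
ΔJ = 0, ±1 (not J=0↔0): J: 3 → 4, ΔJ = +1 — ok.
All four E1 rules are satisfied.

allowed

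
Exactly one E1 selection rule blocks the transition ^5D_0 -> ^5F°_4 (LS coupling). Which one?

the ΔJ = 0, ±1 rule

Reading off the term symbols: S 2→2, L 2→3, J 0→4, parity even→odd.
ΔJ = 0, ±1 (not J=0↔0): J: 0 → 4, ΔJ = +4 — fails.
ΔS = 0: S: 2 → 2 — passes.
Parity must change: even → odd — passes.
ΔL = 0, ±1 (not L=0↔0): L: 2 → 3, ΔL = +1 — passes.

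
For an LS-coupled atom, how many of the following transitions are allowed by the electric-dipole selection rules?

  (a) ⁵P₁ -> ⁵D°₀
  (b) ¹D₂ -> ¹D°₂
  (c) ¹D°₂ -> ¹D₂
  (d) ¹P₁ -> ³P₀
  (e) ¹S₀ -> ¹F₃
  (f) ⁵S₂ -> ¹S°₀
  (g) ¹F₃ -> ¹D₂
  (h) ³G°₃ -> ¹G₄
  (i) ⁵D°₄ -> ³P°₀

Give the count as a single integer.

3

(a) allowed
(b) allowed
(c) allowed
(d) forbidden (parity, ΔS fail)
(e) forbidden (parity, ΔL, ΔJ fail)
(f) forbidden (ΔS, ΔL, ΔJ fail)
(g) forbidden (parity fails)
(h) forbidden (ΔS fails)
(i) forbidden (parity, ΔS, ΔJ fail)
Total allowed: 3 of 9.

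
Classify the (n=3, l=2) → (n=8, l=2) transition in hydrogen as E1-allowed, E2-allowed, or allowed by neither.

E2

Δl = 2 − 2 = +0; l_i + l_f = 4.
E1 (Δl = ±1): not satisfied.
E2 (Δl = 0,±2, l_i+l_f ≥ 2): satisfied.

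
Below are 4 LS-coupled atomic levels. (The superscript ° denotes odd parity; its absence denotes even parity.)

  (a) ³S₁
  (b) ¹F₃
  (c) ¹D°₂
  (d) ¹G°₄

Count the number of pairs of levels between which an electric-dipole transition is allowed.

2

(a)–(b): forbidden (parity, ΔS, ΔL, ΔJ).
(a)–(c): forbidden (ΔS, ΔL).
(a)–(d): forbidden (ΔS, ΔL, ΔJ).
(b)–(c): allowed.
(b)–(d): allowed.
(c)–(d): forbidden (parity, ΔL, ΔJ).
Allowed pairs: 2 of 6.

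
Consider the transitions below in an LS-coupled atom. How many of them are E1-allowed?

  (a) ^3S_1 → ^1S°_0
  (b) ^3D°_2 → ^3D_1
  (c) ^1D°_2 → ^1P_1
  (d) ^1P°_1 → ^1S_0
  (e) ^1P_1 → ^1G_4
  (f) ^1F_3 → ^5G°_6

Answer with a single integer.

3

(a) forbidden (ΔS, ΔL fail)
(b) allowed
(c) allowed
(d) allowed
(e) forbidden (parity, ΔL, ΔJ fail)
(f) forbidden (ΔS, ΔJ fail)
Total allowed: 3 of 6.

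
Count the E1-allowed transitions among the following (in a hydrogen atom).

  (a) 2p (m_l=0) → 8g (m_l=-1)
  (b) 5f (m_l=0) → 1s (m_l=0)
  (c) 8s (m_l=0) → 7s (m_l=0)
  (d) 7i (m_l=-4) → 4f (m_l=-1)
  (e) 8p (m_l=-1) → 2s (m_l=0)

(a) forbidden — Δl = +3 (E1 requires Δl = ±1)
(b) forbidden — Δl = -3 (E1 requires Δl = ±1)
(c) forbidden — Δl = +0 (E1 requires Δl = ±1)
(d) forbidden — Δl = -3 (E1 requires Δl = ±1); Δm_l = +3 (E1 requires Δm_l = 0, ±1)
(e) allowed
Total allowed: 1 of 5.

1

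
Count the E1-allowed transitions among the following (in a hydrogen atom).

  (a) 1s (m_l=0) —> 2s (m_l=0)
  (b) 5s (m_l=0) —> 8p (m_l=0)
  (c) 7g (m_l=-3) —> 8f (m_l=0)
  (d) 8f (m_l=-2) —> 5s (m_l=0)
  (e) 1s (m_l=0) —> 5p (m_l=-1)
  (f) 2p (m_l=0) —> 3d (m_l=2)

(a) forbidden — Δl = +0 (E1 requires Δl = ±1)
(b) allowed
(c) forbidden — Δm_l = +3 (E1 requires Δm_l = 0, ±1)
(d) forbidden — Δl = -3 (E1 requires Δl = ±1); Δm_l = +2 (E1 requires Δm_l = 0, ±1)
(e) allowed
(f) forbidden — Δm_l = +2 (E1 requires Δm_l = 0, ±1)
Total allowed: 2 of 6.

2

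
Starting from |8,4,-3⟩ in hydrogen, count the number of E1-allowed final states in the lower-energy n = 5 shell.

2

E1 requires Δl = ±1, so l_f ∈ {3, 5}; with 0 ≤ l_f ≤ n_f−1 = 4, the allowed l_f values are {3}.
For l_f = 3: m_f ∈ {m_i−1, m_i, m_i+1} ∩ [−3, 3] = {-3, -2} → 2 states.
Total: 2.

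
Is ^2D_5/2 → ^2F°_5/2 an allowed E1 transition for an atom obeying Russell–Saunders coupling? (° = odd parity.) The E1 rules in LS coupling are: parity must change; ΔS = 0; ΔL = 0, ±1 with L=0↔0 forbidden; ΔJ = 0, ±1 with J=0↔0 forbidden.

allowed

Initial level: S=1/2, L=2, J=5/2, parity even. Final level: S=1/2, L=3, J=5/2, parity odd.
Parity must change: even → odd — ✓.
ΔJ = 0, ±1 (not J=0↔0): J: 5/2 → 5/2, ΔJ = +0 — ✓.
ΔL = 0, ±1 (not L=0↔0): L: 2 → 3, ΔL = +1 — ✓.
ΔS = 0: S: 1/2 → 1/2 — ✓.
All four E1 rules are satisfied.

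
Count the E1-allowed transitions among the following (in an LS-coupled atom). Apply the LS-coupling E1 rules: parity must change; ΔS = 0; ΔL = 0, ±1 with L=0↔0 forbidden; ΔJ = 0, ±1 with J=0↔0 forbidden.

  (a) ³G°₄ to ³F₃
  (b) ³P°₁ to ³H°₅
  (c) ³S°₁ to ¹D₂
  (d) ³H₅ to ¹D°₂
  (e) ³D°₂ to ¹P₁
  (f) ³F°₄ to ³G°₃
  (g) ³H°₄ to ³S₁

(a) allowed
(b) forbidden (parity, ΔL, ΔJ fail)
(c) forbidden (ΔS, ΔL fail)
(d) forbidden (ΔS, ΔL, ΔJ fail)
(e) forbidden (ΔS fails)
(f) forbidden (parity fails)
(g) forbidden (ΔL, ΔJ fail)
Total allowed: 1 of 7.

1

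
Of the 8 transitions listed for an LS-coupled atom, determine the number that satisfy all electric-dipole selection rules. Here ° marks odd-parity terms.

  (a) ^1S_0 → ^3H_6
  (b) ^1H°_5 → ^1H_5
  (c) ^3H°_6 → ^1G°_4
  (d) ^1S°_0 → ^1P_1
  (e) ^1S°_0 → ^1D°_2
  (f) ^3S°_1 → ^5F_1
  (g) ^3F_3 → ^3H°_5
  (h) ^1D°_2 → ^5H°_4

(a) forbidden (parity, ΔS, ΔL, ΔJ fail)
(b) allowed
(c) forbidden (parity, ΔS, ΔJ fail)
(d) allowed
(e) forbidden (parity, ΔL, ΔJ fail)
(f) forbidden (ΔS, ΔL fail)
(g) forbidden (ΔL, ΔJ fail)
(h) forbidden (parity, ΔS, ΔL, ΔJ fail)
Total allowed: 2 of 8.

2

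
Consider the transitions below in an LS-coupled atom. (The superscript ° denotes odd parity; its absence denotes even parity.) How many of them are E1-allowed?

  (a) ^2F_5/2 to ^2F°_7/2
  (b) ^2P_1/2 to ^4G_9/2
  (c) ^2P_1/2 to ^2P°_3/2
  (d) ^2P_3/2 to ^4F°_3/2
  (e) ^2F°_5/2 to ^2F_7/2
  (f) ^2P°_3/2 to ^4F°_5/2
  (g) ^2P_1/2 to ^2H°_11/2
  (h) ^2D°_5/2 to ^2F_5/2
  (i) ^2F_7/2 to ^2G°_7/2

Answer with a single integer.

(a) allowed
(b) forbidden (parity, ΔS, ΔL, ΔJ fail)
(c) allowed
(d) forbidden (ΔS, ΔL fail)
(e) allowed
(f) forbidden (parity, ΔS, ΔL fail)
(g) forbidden (ΔL, ΔJ fail)
(h) allowed
(i) allowed
Total allowed: 5 of 9.

5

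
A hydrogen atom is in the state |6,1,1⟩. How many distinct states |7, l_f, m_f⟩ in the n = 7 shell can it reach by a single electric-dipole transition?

4

E1 requires Δl = ±1, so l_f ∈ {0, 2}; with 0 ≤ l_f ≤ n_f−1 = 6, the allowed l_f values are {0, 2}.
For l_f = 0: m_f ∈ {m_i−1, m_i, m_i+1} ∩ [−0, 0] = {0} → 1 state.
For l_f = 2: m_f ∈ {m_i−1, m_i, m_i+1} ∩ [−2, 2] = {0, 1, 2} → 3 states.
Total: 4.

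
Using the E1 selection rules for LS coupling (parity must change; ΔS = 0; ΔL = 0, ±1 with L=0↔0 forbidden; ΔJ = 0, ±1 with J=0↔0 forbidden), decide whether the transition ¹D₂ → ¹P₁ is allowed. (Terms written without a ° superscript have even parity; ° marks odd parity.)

forbidden

Parity must change: even → even — fails.
ΔL = 0, ±1 (not L=0↔0): L: 2 → 1, ΔL = -1 — passes.
ΔJ = 0, ±1 (not J=0↔0): J: 2 → 1, ΔJ = -1 — passes.
ΔS = 0: S: 0 → 0 — passes.
Rule(s) violated: parity.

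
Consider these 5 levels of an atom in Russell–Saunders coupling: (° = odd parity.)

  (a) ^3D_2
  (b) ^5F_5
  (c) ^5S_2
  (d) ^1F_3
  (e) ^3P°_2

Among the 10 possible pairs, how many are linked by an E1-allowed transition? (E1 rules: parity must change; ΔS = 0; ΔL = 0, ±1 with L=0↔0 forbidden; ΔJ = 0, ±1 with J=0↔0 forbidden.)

(a)–(b): forbidden (parity, ΔS, ΔJ).
(a)–(c): forbidden (parity, ΔS, ΔL).
(a)–(d): forbidden (parity, ΔS).
(a)–(e): allowed.
(b)–(c): forbidden (parity, ΔL, ΔJ).
(b)–(d): forbidden (parity, ΔS, ΔJ).
(b)–(e): forbidden (ΔS, ΔL, ΔJ).
(c)–(d): forbidden (parity, ΔS, ΔL).
(c)–(e): forbidden (ΔS).
(d)–(e): forbidden (ΔS, ΔL).
Allowed pairs: 1 of 10.

1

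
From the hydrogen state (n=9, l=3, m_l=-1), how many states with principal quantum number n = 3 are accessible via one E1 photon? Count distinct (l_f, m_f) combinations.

E1 requires Δl = ±1, so l_f ∈ {2, 4}; with 0 ≤ l_f ≤ n_f−1 = 2, the allowed l_f values are {2}.
For l_f = 2: m_f ∈ {m_i−1, m_i, m_i+1} ∩ [−2, 2] = {-2, -1, 0} → 3 states.
Total: 3.

3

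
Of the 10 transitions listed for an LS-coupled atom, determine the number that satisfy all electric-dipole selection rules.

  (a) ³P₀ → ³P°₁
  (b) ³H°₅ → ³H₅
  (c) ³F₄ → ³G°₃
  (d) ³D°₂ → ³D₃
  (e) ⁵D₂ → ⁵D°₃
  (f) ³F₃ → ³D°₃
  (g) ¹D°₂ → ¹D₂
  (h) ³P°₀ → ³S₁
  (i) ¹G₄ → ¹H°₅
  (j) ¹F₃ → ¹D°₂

(a) allowed
(b) allowed
(c) allowed
(d) allowed
(e) allowed
(f) allowed
(g) allowed
(h) allowed
(i) allowed
(j) allowed
Total allowed: 10 of 10.

10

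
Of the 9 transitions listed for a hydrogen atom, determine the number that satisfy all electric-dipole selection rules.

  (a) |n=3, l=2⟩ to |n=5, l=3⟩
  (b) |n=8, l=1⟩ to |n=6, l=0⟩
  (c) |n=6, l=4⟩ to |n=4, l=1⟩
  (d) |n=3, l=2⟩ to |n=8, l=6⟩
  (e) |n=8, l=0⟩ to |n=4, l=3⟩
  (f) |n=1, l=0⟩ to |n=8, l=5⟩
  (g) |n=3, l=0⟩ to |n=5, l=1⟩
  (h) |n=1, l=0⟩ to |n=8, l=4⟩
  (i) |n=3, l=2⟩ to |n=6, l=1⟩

(a) allowed
(b) allowed
(c) forbidden — Δl = -3 (E1 requires Δl = ±1)
(d) forbidden — Δl = +4 (E1 requires Δl = ±1)
(e) forbidden — Δl = +3 (E1 requires Δl = ±1)
(f) forbidden — Δl = +5 (E1 requires Δl = ±1)
(g) allowed
(h) forbidden — Δl = +4 (E1 requires Δl = ±1)
(i) allowed
Total allowed: 4 of 9.

4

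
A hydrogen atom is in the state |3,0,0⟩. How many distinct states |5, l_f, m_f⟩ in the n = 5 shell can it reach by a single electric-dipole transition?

E1 requires Δl = ±1, so l_f ∈ {-1, 1}; with 0 ≤ l_f ≤ n_f−1 = 4, the allowed l_f values are {1}.
For l_f = 1: m_f ∈ {m_i−1, m_i, m_i+1} ∩ [−1, 1] = {-1, 0, 1} → 3 states.
Total: 3.

3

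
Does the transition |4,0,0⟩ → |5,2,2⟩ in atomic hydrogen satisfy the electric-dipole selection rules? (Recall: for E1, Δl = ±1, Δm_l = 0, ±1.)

forbidden

l: 0 → 2 (Δl = +2). Δl = ±1 violated.
m_l: 0 → 2 (Δm_l = +2). |Δm_l| ≤ 1 violated.
The transition is electric-dipole forbidden.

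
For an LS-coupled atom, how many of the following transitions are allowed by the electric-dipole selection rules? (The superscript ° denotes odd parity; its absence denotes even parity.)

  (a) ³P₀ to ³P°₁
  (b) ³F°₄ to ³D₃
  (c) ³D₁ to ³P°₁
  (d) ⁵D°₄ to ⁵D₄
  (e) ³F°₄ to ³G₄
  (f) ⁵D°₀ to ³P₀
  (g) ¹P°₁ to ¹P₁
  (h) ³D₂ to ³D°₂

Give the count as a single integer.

(a) allowed
(b) allowed
(c) allowed
(d) allowed
(e) allowed
(f) forbidden (ΔS, ΔJ fail)
(g) allowed
(h) allowed
Total allowed: 7 of 8.

7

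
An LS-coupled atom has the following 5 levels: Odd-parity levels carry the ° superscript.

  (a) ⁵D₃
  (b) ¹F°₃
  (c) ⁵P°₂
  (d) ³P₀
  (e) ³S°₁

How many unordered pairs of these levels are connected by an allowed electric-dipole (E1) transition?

(a)–(b): forbidden (ΔS).
(a)–(c): allowed.
(a)–(d): forbidden (parity, ΔS, ΔJ).
(a)–(e): forbidden (ΔS, ΔL, ΔJ).
(b)–(c): forbidden (parity, ΔS, ΔL).
(b)–(d): forbidden (ΔS, ΔL, ΔJ).
(b)–(e): forbidden (parity, ΔS, ΔL, ΔJ).
(c)–(d): forbidden (ΔS, ΔJ).
(c)–(e): forbidden (parity, ΔS).
(d)–(e): allowed.
Allowed pairs: 2 of 10.

2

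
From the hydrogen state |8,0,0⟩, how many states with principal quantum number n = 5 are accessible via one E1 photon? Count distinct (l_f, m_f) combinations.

E1 requires Δl = ±1, so l_f ∈ {-1, 1}; with 0 ≤ l_f ≤ n_f−1 = 4, the allowed l_f values are {1}.
For l_f = 1: m_f ∈ {m_i−1, m_i, m_i+1} ∩ [−1, 1] = {-1, 0, 1} → 3 states.
Total: 3.

3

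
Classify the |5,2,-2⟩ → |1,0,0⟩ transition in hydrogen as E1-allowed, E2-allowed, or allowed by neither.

E2

Δl = 0 − 2 = -2; l_i + l_f = 2.
Δm_l = +2.
E1 (Δl = ±1, |Δm_l| ≤ 1): not satisfied.
E2 (Δl = 0,±2, l_i+l_f ≥ 2, |Δm_l| ≤ 2): satisfied.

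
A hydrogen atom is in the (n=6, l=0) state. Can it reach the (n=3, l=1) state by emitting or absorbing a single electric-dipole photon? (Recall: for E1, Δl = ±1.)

Δl = 1 − 0 = +1; the E1 rule Δl = ±1 is satisfied.
All E1 selection rules are satisfied.

allowed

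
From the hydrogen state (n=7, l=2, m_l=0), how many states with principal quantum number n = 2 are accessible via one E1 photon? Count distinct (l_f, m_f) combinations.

3

E1 requires Δl = ±1, so l_f ∈ {1, 3}; with 0 ≤ l_f ≤ n_f−1 = 1, the allowed l_f values are {1}.
For l_f = 1: m_f ∈ {m_i−1, m_i, m_i+1} ∩ [−1, 1] = {-1, 0, 1} → 3 states.
Total: 3.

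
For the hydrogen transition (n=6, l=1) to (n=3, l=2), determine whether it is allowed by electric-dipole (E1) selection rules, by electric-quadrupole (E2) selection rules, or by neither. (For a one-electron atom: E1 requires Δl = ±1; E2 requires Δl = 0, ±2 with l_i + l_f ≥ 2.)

E1

Δl = 2 − 1 = +1; l_i + l_f = 3.
E1 (Δl = ±1): satisfied.
E2 (Δl = 0,±2, l_i+l_f ≥ 2): not satisfied.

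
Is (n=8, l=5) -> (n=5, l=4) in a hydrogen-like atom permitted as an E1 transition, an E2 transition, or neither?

E1

Δl = 4 − 5 = -1; l_i + l_f = 9.
E1 (Δl = ±1): satisfied.
E2 (Δl = 0,±2, l_i+l_f ≥ 2): not satisfied.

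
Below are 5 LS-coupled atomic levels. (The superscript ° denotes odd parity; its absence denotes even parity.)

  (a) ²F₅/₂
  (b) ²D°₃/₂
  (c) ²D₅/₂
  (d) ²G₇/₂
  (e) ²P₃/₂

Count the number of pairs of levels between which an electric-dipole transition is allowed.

(a)–(b): allowed.
(a)–(c): forbidden (parity).
(a)–(d): forbidden (parity).
(a)–(e): forbidden (parity, ΔL).
(b)–(c): allowed.
(b)–(d): forbidden (ΔL, ΔJ).
(b)–(e): allowed.
(c)–(d): forbidden (parity, ΔL).
(c)–(e): forbidden (parity).
(d)–(e): forbidden (parity, ΔL, ΔJ).
Allowed pairs: 3 of 10.

3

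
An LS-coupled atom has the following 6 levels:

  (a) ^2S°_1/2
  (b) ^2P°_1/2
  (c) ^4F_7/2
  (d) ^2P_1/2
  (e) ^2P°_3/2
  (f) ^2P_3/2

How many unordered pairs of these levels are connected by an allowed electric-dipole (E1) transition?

(a)–(b): forbidden (parity).
(a)–(c): forbidden (ΔS, ΔL, ΔJ).
(a)–(d): allowed.
(a)–(e): forbidden (parity).
(a)–(f): allowed.
(b)–(c): forbidden (ΔS, ΔL, ΔJ).
(b)–(d): allowed.
(b)–(e): forbidden (parity).
(b)–(f): allowed.
(c)–(d): forbidden (parity, ΔS, ΔL, ΔJ).
(c)–(e): forbidden (ΔS, ΔL, ΔJ).
(c)–(f): forbidden (parity, ΔS, ΔL, ΔJ).
(d)–(e): allowed.
(d)–(f): forbidden (parity).
(e)–(f): allowed.
Allowed pairs: 6 of 15.

6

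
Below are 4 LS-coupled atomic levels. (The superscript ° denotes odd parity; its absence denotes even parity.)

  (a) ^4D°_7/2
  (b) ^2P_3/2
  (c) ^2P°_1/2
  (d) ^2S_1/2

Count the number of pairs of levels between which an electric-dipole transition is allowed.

(a)–(b): forbidden (ΔS, ΔJ).
(a)–(c): forbidden (parity, ΔS, ΔJ).
(a)–(d): forbidden (ΔS, ΔL, ΔJ).
(b)–(c): allowed.
(b)–(d): forbidden (parity).
(c)–(d): allowed.
Allowed pairs: 2 of 6.

2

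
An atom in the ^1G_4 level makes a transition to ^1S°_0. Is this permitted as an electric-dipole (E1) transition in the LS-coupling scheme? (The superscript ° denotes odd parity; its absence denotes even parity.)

Initial level: S=0, L=4, J=4, parity even. Final level: S=0, L=0, J=0, parity odd.
Parity must change: even → odd — passes.
ΔL = 0, ±1 (not L=0↔0): L: 4 → 0, ΔL = -4 — fails.
ΔJ = 0, ±1 (not J=0↔0): J: 4 → 0, ΔJ = -4 — fails.
ΔS = 0: S: 0 → 0 — passes.
Rule(s) violated: ΔL, ΔJ.

forbidden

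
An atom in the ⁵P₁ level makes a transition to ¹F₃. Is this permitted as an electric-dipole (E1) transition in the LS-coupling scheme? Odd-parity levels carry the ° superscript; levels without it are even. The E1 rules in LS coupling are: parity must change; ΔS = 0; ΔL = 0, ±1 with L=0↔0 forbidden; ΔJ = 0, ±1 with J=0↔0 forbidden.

forbidden

Parity must change: even → even — fails.
ΔJ = 0, ±1 (not J=0↔0): J: 1 → 3, ΔJ = +2 — fails.
ΔS = 0: S: 2 → 0 — fails.
ΔL = 0, ±1 (not L=0↔0): L: 1 → 3, ΔL = +2 — fails.
Rule(s) violated: parity, ΔS, ΔL, ΔJ.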